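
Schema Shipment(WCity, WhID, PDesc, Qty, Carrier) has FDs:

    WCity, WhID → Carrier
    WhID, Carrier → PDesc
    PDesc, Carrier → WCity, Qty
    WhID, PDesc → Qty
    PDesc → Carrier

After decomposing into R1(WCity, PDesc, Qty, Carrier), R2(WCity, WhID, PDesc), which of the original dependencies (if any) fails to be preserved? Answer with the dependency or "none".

Check WhID, Carrier → PDesc: no single fragment contains all of {WhID, PDesc, Carrier}, and the restricted closure of {WhID, Carrier} across the fragments never reaches {PDesc}.
WCity, WhID → Carrier is preserved.
PDesc, Carrier → WCity, Qty is preserved.
WhID, PDesc → Qty is preserved.
PDesc → Carrier is preserved.

WhID, Carrier → PDesc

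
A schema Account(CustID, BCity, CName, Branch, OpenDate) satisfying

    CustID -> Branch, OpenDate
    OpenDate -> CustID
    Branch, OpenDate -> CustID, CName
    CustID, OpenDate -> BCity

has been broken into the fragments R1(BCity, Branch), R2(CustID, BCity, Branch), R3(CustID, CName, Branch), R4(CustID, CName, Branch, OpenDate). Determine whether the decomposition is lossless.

Chase test. Columns are CustID, BCity, CName, Branch, OpenDate; row i has aⱼ where attribute j ∈ Ri, else bᵢⱼ.
Initial tableau (one row per fragment):
  row 1: b11 a2 b13 a4 b15
  row 2: a1 a2 b23 a4 b25
  row 3: a1 b32 a3 a4 b35
  row 4: a1 b42 a3 a4 a5
Rows 2 and 3 agree on CustID; apply CustID→Branch, OpenDate and equate their Branch, OpenDate entries.
Rows 2 and 4 agree on CustID; apply CustID→Branch, OpenDate and equate their Branch, OpenDate entries.
Rows 2 and 3 agree on Branch, OpenDate; apply Branch, OpenDate→CustID, CName and equate their CustID, CName entries.
Rows 2 and 3 agree on CustID, OpenDate; apply CustID, OpenDate→BCity and equate their BCity entries.
Rows 2 and 4 agree on CustID, OpenDate; apply CustID, OpenDate→BCity and equate their BCity entries.
Row 2 is now all distinguished symbols — the join is lossless.

Yes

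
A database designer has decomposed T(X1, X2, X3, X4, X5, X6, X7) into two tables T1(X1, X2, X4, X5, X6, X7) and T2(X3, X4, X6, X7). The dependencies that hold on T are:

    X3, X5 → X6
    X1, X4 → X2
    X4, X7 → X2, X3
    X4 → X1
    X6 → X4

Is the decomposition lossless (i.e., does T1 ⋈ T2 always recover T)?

Common attributes: T1 ∩ T2 = {X4, X6, X7}.
Closure of {X4, X6, X7}: X4, X7 → X2, X3 applies, adding X2, X3; X4 → X1 applies, adding X1. So (X4, X6, X7)⁺ = {X1, X2, X3, X4, X6, X7}.
This closure contains every attribute of T2, so T1 ∩ T2 → T2. The join is lossless.

Yes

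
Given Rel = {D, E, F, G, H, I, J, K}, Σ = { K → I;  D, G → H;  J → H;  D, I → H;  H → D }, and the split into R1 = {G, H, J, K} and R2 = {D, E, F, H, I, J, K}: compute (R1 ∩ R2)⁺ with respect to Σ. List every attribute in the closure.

R1 ∩ R2 = {H, J, K}.
K → I applies, adding I
H → D applies, adding D
Closure: {D, H, I, J, K}.

D, H, I, J, K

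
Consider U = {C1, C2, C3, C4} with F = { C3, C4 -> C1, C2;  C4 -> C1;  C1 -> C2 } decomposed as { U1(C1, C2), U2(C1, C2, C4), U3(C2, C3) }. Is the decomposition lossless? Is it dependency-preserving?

Lossless test (chase): applying each FD to every pair of rows produces no changes in the tableau, so no row becomes fully distinguished — the join is lossy.
Dependency preservation: C3, C4 → C1, C2 is not contained in any single fragment, but the restricted closure of its left-hand side across the fragments still reaches the right-hand side; the remaining FDs each lie inside some fragment. All dependencies are preserved.

lossy but dependency-preserving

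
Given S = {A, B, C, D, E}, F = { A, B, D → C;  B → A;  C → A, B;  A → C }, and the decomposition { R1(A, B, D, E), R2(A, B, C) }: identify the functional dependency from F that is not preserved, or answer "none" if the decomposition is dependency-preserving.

A, B, D → C: restricted closure across fragments reaches C.
B → A lies within R1.
C → A, B lies within R2.
A → C lies within R2.
Every dependency is enforceable on the fragments, so the decomposition is dependency-preserving.

none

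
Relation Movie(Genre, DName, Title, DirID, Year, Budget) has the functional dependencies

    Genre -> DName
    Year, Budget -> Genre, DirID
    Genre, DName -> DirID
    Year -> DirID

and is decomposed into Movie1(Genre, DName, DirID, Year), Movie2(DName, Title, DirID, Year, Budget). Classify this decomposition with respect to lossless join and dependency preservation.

lossy and not dependency-preserving

Lossless test: (DName, DirID, Year)⁺ = {DName, DirID, Year}, which is a superkey of neither fragment — lossy.
Dependency preservation: the restricted closure of {Year, Budget} across the fragments never reaches {Genre, DirID}, so Year, Budget → Genre, DirID cannot be enforced without a join — not preserved.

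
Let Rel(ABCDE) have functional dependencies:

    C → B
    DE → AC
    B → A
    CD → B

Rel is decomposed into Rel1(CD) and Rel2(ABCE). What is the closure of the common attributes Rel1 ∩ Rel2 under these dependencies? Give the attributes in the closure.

Rel1 ∩ Rel2 = {C}.
C → B applies, adding B
B → A applies, adding A
Closure: {ABC}.

ABC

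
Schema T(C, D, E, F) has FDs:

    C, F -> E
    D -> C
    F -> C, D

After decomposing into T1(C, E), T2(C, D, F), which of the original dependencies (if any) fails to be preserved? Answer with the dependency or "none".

Check C, F → E: no single fragment contains all of {C, E, F}, and the restricted closure of {C, F} across the fragments never reaches {E}.
D → C is preserved.
F → C, D is preserved.

C, F -> E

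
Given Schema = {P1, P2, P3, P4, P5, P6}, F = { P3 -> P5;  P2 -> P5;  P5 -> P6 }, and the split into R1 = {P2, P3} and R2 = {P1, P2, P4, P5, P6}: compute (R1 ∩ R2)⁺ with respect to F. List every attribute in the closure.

P2, P5, P6

R1 ∩ R2 = {P2}.
P2 → P5 applies, adding P5
P5 → P6 applies, adding P6
Closure: {P2, P5, P6}.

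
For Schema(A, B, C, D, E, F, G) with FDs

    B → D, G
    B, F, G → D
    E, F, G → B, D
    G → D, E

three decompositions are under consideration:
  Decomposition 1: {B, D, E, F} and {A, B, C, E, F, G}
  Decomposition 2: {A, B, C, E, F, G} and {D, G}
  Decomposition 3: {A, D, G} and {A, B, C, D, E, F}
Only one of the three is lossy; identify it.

Decomposition 3

Decomposition 1: common = {B, E, F}, closure = {B, D, E, F, G} → lossless.
Decomposition 2: common = {G}, closure = {D, E, G} → lossless.
Decomposition 3: common = {A, D}, closure = {A, D} → lossy.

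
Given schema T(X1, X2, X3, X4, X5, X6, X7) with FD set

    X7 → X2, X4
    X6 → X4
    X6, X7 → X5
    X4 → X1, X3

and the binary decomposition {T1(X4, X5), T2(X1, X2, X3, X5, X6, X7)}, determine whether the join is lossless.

Common attributes: T1 ∩ T2 = {X5}.
No dependency enlarges {X5}, so (X5)⁺ = {X5}.
The closure contains neither all of T1 = {X4, X5} nor all of T2 = {X1, X2, X3, X5, X6, X7}, so the common attributes are not a superkey of either fragment. The join is lossy.

No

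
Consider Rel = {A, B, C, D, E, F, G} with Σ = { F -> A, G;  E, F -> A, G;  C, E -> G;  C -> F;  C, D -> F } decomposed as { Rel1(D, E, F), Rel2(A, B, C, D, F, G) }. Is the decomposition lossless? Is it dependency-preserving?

Lossless test: (D, F)⁺ = {A, D, F, G}, which is a superkey of neither fragment — lossy.
Dependency preservation: E, F → A, G; C, E → G are not contained in any single fragment, but the restricted closure of each left-hand side across the fragments still reaches the right-hand side; the remaining FDs each lie inside some fragment. All dependencies are preserved.

lossy but dependency-preserving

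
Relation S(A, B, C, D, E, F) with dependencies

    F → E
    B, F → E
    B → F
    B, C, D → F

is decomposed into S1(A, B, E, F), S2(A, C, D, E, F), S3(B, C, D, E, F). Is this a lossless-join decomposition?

No

Chase test. Columns are A, B, C, D, E, F; row i has aⱼ where attribute j ∈ Si, else bᵢⱼ.
Initial tableau (one row per fragment):
  row 1: a1 a2 b13 b14 a5 a6
  row 2: a1 b22 a3 a4 a5 a6
  row 3: b31 a2 a3 a4 a5 a6
No row becomes fully distinguished — the join is lossy.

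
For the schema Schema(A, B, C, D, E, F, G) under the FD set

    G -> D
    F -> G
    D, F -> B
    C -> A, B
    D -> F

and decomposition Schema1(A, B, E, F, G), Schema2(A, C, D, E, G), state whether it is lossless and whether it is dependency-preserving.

Lossless test: (A, E, G)⁺ = {A, B, D, E, F, G}, which contains all of one fragment — lossless.
Dependency preservation: the restricted closure of {C} across the fragments never reaches {A, B}, so C → A, B cannot be enforced without a join — not preserved.

lossless but not dependency-preserving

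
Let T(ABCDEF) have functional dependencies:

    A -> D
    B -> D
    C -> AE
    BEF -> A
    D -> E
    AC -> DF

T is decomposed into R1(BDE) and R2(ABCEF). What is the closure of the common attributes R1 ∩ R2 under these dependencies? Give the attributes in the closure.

R1 ∩ R2 = {BE}.
B → D applies, adding D
Closure: {BDE}.

BDE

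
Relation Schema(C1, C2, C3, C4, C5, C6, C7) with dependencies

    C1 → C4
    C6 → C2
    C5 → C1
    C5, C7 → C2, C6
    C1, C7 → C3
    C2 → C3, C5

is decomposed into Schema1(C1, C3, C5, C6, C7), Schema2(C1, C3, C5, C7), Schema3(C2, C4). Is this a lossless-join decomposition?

No

Chase test. Columns are C1, C2, C3, C4, C5, C6, C7; row i has aⱼ where attribute j ∈ Schemai, else bᵢⱼ.
Initial tableau (one row per fragment):
  row 1: a1 b12 a3 b14 a5 a6 a7
  row 2: a1 b22 a3 b24 a5 b26 a7
  row 3: b31 a2 b33 a4 b35 b36 b37
Rows 1 and 2 agree on C1; apply C1→C4 and equate their C4 entries.
Rows 1 and 2 agree on C5, C7; apply C5, C7→C2, C6 and equate their C2, C6 entries.
No row becomes fully distinguished — the join is lossy.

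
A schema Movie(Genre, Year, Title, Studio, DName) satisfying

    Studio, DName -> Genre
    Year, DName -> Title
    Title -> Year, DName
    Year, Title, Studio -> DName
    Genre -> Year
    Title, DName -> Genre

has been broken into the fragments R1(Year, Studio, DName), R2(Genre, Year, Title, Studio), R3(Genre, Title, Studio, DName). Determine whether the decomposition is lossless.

Chase test. Columns are Genre, Year, Title, Studio, DName; row i has aⱼ where attribute j ∈ Ri, else bᵢⱼ.
Initial tableau (one row per fragment):
  row 1: b11 a2 b13 a4 a5
  row 2: a1 a2 a3 a4 b25
  row 3: a1 b32 a3 a4 a5
Rows 1 and 3 agree on Studio, DName; apply Studio, DName→Genre and equate their Genre entries.
Rows 2 and 3 agree on Title; apply Title→Year, DName and equate their Year, DName entries.
Rows 1 and 2 agree on Year, DName; apply Year, DName→Title and equate their Title entries.
Row 1 is now all distinguished symbols — the join is lossless.

Yes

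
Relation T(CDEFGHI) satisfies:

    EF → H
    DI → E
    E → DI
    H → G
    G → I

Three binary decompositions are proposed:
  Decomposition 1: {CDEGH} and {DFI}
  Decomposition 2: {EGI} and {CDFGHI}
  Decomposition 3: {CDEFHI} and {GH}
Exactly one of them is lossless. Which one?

Decomposition 1: common = {D}, closure = {D} → lossy.
Decomposition 2: common = {GI}, closure = {GI} → lossy.
Decomposition 3: common = {H}, closure = {GHI} → lossless.

Decomposition 3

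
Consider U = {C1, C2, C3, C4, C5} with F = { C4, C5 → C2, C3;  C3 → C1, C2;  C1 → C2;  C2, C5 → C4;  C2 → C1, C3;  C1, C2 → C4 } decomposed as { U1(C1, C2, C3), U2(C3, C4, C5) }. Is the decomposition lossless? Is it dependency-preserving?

Lossless test: (C3)⁺ = {C1, C2, C3, C4}, which contains all of one fragment — lossless.
Dependency preservation: C4, C5 → C2, C3; C2, C5 → C4; C1, C2 → C4 are not contained in any single fragment, but the restricted closure of each left-hand side across the fragments still reaches the right-hand side; the remaining FDs each lie inside some fragment. All dependencies are preserved.

lossless and dependency-preserving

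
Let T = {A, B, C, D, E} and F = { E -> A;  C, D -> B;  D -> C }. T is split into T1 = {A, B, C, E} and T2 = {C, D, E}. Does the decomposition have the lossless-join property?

Common attributes: T1 ∩ T2 = {C, E}.
Closure of {C, E}: E → A applies, adding A. So (C, E)⁺ = {A, C, E}.
The closure contains neither all of T1 = {A, B, C, E} nor all of T2 = {C, D, E}, so the common attributes are not a superkey of either fragment. The join is lossy.

No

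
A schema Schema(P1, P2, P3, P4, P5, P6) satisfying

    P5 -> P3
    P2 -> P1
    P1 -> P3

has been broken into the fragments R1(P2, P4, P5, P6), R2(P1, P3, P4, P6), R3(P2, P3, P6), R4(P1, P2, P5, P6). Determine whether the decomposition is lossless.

Chase test. Columns are P1, P2, P3, P4, P5, P6; row i has aⱼ where attribute j ∈ Ri, else bᵢⱼ.
Initial tableau (one row per fragment):
  row 1: b11 a2 b13 a4 a5 a6
  row 2: a1 b22 a3 a4 b25 a6
  row 3: b31 a2 a3 b34 b35 a6
  row 4: a1 a2 b43 b44 a5 a6
Rows 1 and 4 agree on P5; apply P5→P3 and equate their P3 entries.
Rows 1 and 3 agree on P2; apply P2→P1 and equate their P1 entries.
Rows 1 and 4 agree on P2; apply P2→P1 and equate their P1 entries.
Rows 1 and 2 agree on P1; apply P1→P3 and equate their P3 entries.
Row 1 is now all distinguished symbols — the join is lossless.

Yes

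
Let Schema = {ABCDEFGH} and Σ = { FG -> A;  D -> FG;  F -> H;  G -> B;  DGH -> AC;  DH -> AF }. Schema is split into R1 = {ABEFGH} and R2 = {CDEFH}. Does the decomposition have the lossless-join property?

Common attributes: R1 ∩ R2 = {EFH}.
No dependency enlarges {EFH}, so (EFH)⁺ = {EFH}.
The closure contains neither all of R1 = {ABEFGH} nor all of R2 = {CDEFH}, so the common attributes are not a superkey of either fragment. The join is lossy.

No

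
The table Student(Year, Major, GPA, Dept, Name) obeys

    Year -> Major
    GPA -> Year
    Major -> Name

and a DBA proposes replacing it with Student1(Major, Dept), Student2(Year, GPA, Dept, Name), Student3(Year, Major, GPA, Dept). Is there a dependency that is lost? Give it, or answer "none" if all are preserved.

Major -> Name

Check Major → Name: no single fragment contains all of {Major, Name}, and the restricted closure of {Major} across the fragments never reaches {Name}.
Year → Major is preserved.
GPA → Year is preserved.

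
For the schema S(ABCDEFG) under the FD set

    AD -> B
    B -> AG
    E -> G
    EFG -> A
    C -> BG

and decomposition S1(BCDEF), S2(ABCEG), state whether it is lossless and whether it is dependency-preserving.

lossless but not dependency-preserving

Lossless test: (BCE)⁺ = {ABCEG}, which contains all of one fragment — lossless.
Dependency preservation: the restricted closure of {AD} across the fragments never reaches {B}, so AD → B cannot be enforced without a join — not preserved.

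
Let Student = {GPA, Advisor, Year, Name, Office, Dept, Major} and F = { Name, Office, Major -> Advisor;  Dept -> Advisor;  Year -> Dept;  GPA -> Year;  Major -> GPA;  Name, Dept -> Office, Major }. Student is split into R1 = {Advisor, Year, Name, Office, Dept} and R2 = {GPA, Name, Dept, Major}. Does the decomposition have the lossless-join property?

Common attributes: R1 ∩ R2 = {Name, Dept}.
Closure of {Name, Dept}: Dept → Advisor applies, adding Advisor; Name, Dept → Office, Major applies, adding Office, Major; Major → GPA applies, adding GPA; GPA → Year applies, adding Year. So (Name, Dept)⁺ = {GPA, Advisor, Year, Name, Office, Dept, Major}.
This closure contains every attribute of R1, so R1 ∩ R2 → R1. The join is lossless.

Yes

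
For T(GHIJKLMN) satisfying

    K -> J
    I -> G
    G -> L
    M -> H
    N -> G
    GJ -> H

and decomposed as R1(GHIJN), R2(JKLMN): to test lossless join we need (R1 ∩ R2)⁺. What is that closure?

GHJLN

R1 ∩ R2 = {JN}.
N → G applies, adding G
GJ → H applies, adding H
G → L applies, adding L
Closure: {GHJLN}.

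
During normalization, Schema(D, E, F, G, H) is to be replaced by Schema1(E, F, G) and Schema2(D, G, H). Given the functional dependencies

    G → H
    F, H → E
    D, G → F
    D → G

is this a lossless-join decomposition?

Common attributes: Schema1 ∩ Schema2 = {G}.
Closure of {G}: G → H applies, adding H. So (G)⁺ = {G, H}.
The closure contains neither all of Schema1 = {E, F, G} nor all of Schema2 = {D, G, H}, so the common attributes are not a superkey of either fragment. The join is lossy.

No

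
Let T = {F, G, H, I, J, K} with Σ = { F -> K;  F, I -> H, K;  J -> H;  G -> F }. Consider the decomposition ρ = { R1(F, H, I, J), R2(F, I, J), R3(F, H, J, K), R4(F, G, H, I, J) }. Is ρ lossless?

Yes

Chase test. Columns are F, G, H, I, J, K; row i has aⱼ where attribute j ∈ Ri, else bᵢⱼ.
Initial tableau (one row per fragment):
  row 1: a1 b12 a3 a4 a5 b16
  row 2: a1 b22 b23 a4 a5 b26
  row 3: a1 b32 a3 b34 a5 a6
  row 4: a1 a2 a3 a4 a5 b46
Rows 1 and 2 agree on F; apply F→K and equate their K entries.
Rows 1 and 3 agree on F; apply F→K and equate their K entries.
Rows 1 and 4 agree on F; apply F→K and equate their K entries.
Rows 1 and 2 agree on F, I; apply F, I→H, K and equate their H, K entries.
Row 4 is now all distinguished symbols — the join is lossless.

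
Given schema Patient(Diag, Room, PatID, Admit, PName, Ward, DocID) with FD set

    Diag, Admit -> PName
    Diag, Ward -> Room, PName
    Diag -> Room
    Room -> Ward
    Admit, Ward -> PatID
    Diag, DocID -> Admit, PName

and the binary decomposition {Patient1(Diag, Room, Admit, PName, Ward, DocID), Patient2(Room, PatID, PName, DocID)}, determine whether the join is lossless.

No

Common attributes: Patient1 ∩ Patient2 = {Room, PName, DocID}.
Closure of {Room, PName, DocID}: Room → Ward applies, adding Ward. So (Room, PName, DocID)⁺ = {Room, PName, Ward, DocID}.
The closure contains neither all of Patient1 = {Diag, Room, Admit, PName, Ward, DocID} nor all of Patient2 = {Room, PatID, PName, DocID}, so the common attributes are not a superkey of either fragment. The join is lossy.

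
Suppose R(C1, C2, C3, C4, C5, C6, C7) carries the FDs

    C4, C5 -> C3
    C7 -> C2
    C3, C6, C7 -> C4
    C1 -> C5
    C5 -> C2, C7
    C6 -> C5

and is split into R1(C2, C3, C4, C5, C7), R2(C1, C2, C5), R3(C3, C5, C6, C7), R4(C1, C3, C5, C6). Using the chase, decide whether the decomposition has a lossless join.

No

Chase test. Columns are C1, C2, C3, C4, C5, C6, C7; row i has aⱼ where attribute j ∈ Ri, else bᵢⱼ.
Initial tableau (one row per fragment):
  row 1: b11 a2 a3 a4 a5 b16 a7
  row 2: a1 a2 b23 b24 a5 b26 b27
  row 3: b31 b32 a3 b34 a5 a6 a7
  row 4: a1 b42 a3 b44 a5 a6 b47
Rows 1 and 3 agree on C7; apply C7→C2 and equate their C2 entries.
Rows 1 and 2 agree on C5; apply C5→C2, C7 and equate their C2, C7 entries.
Rows 1 and 4 agree on C5; apply C5→C2, C7 and equate their C2, C7 entries.
Rows 3 and 4 agree on C3, C6, C7; apply C3, C6, C7→C4 and equate their C4 entries.
No row becomes fully distinguished — the join is lossy.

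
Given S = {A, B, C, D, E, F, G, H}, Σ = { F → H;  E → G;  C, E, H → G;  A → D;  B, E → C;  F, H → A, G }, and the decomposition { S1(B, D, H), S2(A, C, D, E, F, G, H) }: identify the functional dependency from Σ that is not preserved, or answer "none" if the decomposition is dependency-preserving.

Check B, E → C: no single fragment contains all of {B, C, E}, and the restricted closure of {B, E} across the fragments never reaches {C}.
F → H is preserved.
E → G is preserved.
C, E, H → G is preserved.
A → D is preserved.
F, H → A, G is preserved.

B, E → C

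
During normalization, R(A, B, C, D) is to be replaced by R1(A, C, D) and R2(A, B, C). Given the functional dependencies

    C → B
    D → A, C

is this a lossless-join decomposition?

Common attributes: R1 ∩ R2 = {A, C}.
Closure of {A, C}: C → B applies, adding B. So (A, C)⁺ = {A, B, C}.
This closure contains every attribute of R2, so R1 ∩ R2 → R2. The join is lossless.

Yes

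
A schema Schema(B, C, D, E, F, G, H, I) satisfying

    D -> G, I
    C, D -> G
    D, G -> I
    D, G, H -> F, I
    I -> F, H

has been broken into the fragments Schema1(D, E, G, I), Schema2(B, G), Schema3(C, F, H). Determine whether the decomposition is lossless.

No

Chase test. Columns are B, C, D, E, F, G, H, I; row i has aⱼ where attribute j ∈ Schemai, else bᵢⱼ.
Initial tableau (one row per fragment):
  row 1: b11 b12 a3 a4 b15 a6 b17 a8
  row 2: a1 b22 b23 b24 b25 a6 b27 b28
  row 3: b31 a2 b33 b34 a5 b36 a7 b38
No row becomes fully distinguished — the join is lossy.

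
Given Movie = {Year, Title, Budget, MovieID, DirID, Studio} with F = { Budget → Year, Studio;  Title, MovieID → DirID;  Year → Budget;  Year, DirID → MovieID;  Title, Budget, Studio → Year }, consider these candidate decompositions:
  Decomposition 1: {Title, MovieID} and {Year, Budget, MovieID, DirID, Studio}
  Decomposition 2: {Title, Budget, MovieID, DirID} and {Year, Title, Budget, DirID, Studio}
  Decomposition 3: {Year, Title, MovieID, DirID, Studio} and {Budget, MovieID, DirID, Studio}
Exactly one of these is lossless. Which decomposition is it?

Decomposition 1: common = {MovieID}, closure = {MovieID} → lossy.
Decomposition 2: common = {Title, Budget, DirID}, closure = {Year, Title, Budget, MovieID, DirID, Studio} → lossless.
Decomposition 3: common = {MovieID, DirID, Studio}, closure = {MovieID, DirID, Studio} → lossy.

Decomposition 2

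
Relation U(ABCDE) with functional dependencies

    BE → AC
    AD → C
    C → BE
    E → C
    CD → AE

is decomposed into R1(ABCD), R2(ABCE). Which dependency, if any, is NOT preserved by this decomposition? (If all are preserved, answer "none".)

none

BE → AC lies within R2.
AD → C lies within R1.
C → BE lies within R2.
E → C lies within R2.
CD → AE: restricted closure across fragments reaches AE.
Every dependency is enforceable on the fragments, so the decomposition is dependency-preserving.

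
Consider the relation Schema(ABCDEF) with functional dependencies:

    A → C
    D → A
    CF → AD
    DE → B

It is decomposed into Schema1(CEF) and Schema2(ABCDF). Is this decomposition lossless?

No

Common attributes: Schema1 ∩ Schema2 = {CF}.
Closure of {CF}: CF → AD applies, adding AD. So (CF)⁺ = {ACDF}.
The closure contains neither all of Schema1 = {CEF} nor all of Schema2 = {ABCDF}, so the common attributes are not a superkey of either fragment. The join is lossy.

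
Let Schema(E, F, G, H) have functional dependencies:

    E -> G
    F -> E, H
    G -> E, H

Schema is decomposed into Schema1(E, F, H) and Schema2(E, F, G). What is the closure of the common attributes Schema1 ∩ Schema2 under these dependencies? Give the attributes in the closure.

Schema1 ∩ Schema2 = {E, F}.
E → G applies, adding G
F → E, H applies, adding H
Closure: {E, F, G, H}.

E, F, G, H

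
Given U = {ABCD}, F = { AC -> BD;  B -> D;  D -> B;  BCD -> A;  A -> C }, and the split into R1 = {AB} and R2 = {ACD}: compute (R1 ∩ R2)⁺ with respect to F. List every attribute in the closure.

R1 ∩ R2 = {A}.
A → C applies, adding C
AC → BD applies, adding BD
Closure: {ABCD}.

ABCD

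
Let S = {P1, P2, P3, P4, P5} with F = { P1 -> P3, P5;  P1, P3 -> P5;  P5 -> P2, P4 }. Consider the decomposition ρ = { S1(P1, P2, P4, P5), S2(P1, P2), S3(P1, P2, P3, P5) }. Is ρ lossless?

Chase test. Columns are P1, P2, P3, P4, P5; row i has aⱼ where attribute j ∈ Si, else bᵢⱼ.
Initial tableau (one row per fragment):
  row 1: a1 a2 b13 a4 a5
  row 2: a1 a2 b23 b24 b25
  row 3: a1 a2 a3 b34 a5
Rows 1 and 2 agree on P1; apply P1→P3, P5 and equate their P3, P5 entries.
Rows 1 and 3 agree on P1; apply P1→P3, P5 and equate their P3, P5 entries.
Rows 1 and 2 agree on P5; apply P5→P2, P4 and equate their P2, P4 entries.
Rows 1 and 3 agree on P5; apply P5→P2, P4 and equate their P2, P4 entries.
Row 1 is now all distinguished symbols — the join is lossless.

Yes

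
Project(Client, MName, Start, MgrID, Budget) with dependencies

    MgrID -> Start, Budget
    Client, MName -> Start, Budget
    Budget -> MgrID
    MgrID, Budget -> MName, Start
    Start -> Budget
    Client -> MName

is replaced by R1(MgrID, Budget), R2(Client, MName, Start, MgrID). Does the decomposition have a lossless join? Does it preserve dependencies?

lossless and dependency-preserving

Lossless test: (MgrID)⁺ = {MName, Start, MgrID, Budget}, which contains all of one fragment — lossless.
Dependency preservation: MgrID → Start, Budget; Client, MName → Start, Budget; MgrID, Budget → MName, Start; Start → Budget are not contained in any single fragment, but the restricted closure of each left-hand side across the fragments still reaches the right-hand side; the remaining FDs each lie inside some fragment. All dependencies are preserved.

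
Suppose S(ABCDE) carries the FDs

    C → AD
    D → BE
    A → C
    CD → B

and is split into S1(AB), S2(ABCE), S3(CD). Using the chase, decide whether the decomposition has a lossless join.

Chase test. Columns are ABCDE; row i has aⱼ where attribute j ∈ Si, else bᵢⱼ.
Initial tableau (one row per fragment):
  row 1: a1 a2 b13 b14 b15
  row 2: a1 a2 a3 b24 a5
  row 3: b31 b32 a3 a4 b35
Rows 2 and 3 agree on C; apply C→AD and equate their AD entries.
Rows 2 and 3 agree on D; apply D→BE and equate their BE entries.
Rows 1 and 2 agree on A; apply A→C and equate their C entries.
Rows 1 and 2 agree on C; apply C→AD and equate their AD entries.
Rows 1 and 2 agree on D; apply D→BE and equate their BE entries.
Row 1 is now all distinguished symbols — the join is lossless.

Yes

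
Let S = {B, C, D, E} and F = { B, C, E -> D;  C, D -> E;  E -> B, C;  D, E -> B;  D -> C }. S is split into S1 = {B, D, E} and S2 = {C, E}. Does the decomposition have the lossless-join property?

Yes

Common attributes: S1 ∩ S2 = {E}.
Closure of {E}: E → B, C applies, adding B, C; B, C, E → D applies, adding D. So (E)⁺ = {B, C, D, E}.
This closure contains every attribute of S1, so S1 ∩ S2 → S1. The join is lossless.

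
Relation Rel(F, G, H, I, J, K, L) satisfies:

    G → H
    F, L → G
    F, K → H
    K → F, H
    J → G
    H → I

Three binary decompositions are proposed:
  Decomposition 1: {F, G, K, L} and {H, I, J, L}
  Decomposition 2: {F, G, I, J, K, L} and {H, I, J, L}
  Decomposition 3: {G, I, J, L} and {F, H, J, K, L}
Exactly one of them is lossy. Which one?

Decomposition 1: common = {L}, closure = {L} → lossy.
Decomposition 2: common = {I, J, L}, closure = {G, H, I, J, L} → lossless.
Decomposition 3: common = {J, L}, closure = {G, H, I, J, L} → lossless.

Decomposition 1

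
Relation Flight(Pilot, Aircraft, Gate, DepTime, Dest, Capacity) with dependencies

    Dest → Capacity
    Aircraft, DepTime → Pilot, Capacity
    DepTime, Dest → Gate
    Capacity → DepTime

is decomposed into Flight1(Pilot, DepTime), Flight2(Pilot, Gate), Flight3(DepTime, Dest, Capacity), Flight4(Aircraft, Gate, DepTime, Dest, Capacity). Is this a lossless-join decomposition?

Chase test. Columns are Pilot, Aircraft, Gate, DepTime, Dest, Capacity; row i has aⱼ where attribute j ∈ Flighti, else bᵢⱼ.
Initial tableau (one row per fragment):
  row 1: a1 b12 b13 a4 b15 b16
  row 2: a1 b22 a3 b24 b25 b26
  row 3: b31 b32 b33 a4 a5 a6
  row 4: b41 a2 a3 a4 a5 a6
Rows 3 and 4 agree on DepTime, Dest; apply DepTime, Dest→Gate and equate their Gate entries.
No row becomes fully distinguished — the join is lossy.

No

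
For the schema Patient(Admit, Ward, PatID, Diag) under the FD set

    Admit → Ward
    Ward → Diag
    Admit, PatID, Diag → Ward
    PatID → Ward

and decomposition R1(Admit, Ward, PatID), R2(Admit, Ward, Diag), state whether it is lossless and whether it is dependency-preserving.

lossless and dependency-preserving

Lossless test: (Admit, Ward)⁺ = {Admit, Ward, Diag}, which contains all of one fragment — lossless.
Dependency preservation: Admit, PatID, Diag → Ward is not contained in any single fragment, but the restricted closure of its left-hand side across the fragments still reaches the right-hand side; the remaining FDs each lie inside some fragment. All dependencies are preserved.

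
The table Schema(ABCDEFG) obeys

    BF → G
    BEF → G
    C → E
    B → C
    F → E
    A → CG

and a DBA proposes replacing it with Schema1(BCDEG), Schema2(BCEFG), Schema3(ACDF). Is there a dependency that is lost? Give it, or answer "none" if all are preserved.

Check A → CG: no single fragment contains all of {ACG}, and the restricted closure of {A} across the fragments never reaches {CG}.
BF → G is preserved.
BEF → G is preserved.
C → E is preserved.
B → C is preserved.
F → E is preserved.

A → CG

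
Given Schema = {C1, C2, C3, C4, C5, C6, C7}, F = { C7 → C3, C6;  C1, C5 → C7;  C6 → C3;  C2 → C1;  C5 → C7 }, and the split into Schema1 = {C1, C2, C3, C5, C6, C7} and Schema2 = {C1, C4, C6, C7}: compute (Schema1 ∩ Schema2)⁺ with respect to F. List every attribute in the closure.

C1, C3, C6, C7

Schema1 ∩ Schema2 = {C1, C6, C7}.
C7 → C3, C6 applies, adding C3
Closure: {C1, C3, C6, C7}.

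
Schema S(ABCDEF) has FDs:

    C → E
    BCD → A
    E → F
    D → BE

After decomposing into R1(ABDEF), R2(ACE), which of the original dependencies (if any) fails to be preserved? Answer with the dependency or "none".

BCD → A

Check BCD → A: no single fragment contains all of {ABCD}, and the restricted closure of {BCD} across the fragments never reaches {A}.
C → E is preserved.
E → F is preserved.
D → BE is preserved.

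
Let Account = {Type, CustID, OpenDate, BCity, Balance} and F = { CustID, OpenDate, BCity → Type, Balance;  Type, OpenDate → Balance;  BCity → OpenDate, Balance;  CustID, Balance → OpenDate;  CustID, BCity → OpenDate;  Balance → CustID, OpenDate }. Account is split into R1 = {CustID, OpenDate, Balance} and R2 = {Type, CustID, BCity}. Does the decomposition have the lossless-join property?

Common attributes: R1 ∩ R2 = {CustID}.
No dependency enlarges {CustID}, so (CustID)⁺ = {CustID}.
The closure contains neither all of R1 = {CustID, OpenDate, Balance} nor all of R2 = {Type, CustID, BCity}, so the common attributes are not a superkey of either fragment. The join is lossy.

No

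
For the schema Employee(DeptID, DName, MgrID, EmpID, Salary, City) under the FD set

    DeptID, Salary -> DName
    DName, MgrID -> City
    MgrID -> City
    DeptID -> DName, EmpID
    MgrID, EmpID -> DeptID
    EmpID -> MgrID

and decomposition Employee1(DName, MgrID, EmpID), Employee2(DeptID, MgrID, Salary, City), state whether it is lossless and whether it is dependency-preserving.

Lossless test: (MgrID)⁺ = {MgrID, City}, which is a superkey of neither fragment — lossy.
Dependency preservation: the restricted closure of {DeptID, Salary} across the fragments never reaches {DName}, so DeptID, Salary → DName cannot be enforced without a join — not preserved.

lossy and not dependency-preserving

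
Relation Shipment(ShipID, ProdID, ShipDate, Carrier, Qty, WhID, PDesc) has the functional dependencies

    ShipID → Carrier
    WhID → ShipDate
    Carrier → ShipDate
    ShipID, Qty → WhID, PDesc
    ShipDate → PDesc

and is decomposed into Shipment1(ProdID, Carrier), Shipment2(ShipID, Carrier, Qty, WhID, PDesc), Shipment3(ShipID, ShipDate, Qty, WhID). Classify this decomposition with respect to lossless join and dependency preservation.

lossy and not dependency-preserving

Lossless test (chase): Rows 2 and 3 agree on ShipID; apply ShipID→Carrier and equate their Carrier entries. Rows 2 and 3 agree on WhID; apply WhID→ShipDate and equate their ShipDate entries. Rows 1 and 2 agree on Carrier; apply Carrier→ShipDate and equate their ShipDate entries. Rows 2 and 3 agree on ShipID, Qty; apply ShipID, Qty→WhID, PDesc and equate their WhID, PDesc entries. Rows 1 and 2 agree on ShipDate; apply ShipDate→PDesc and equate their PDesc entries. No row becomes fully distinguished — the join is lossy.
Dependency preservation: the restricted closure of {Carrier} across the fragments never reaches {ShipDate}, so Carrier → ShipDate cannot be enforced without a join — not preserved.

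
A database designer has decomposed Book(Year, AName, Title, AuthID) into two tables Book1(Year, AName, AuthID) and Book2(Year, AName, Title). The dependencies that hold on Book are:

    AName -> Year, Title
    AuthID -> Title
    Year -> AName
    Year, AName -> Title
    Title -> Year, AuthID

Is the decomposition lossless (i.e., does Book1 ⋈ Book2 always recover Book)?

Common attributes: Book1 ∩ Book2 = {Year, AName}.
Closure of {Year, AName}: AName → Year, Title applies, adding Title; Title → Year, AuthID applies, adding AuthID. So (Year, AName)⁺ = {Year, AName, Title, AuthID}.
This closure contains every attribute of Book1, so Book1 ∩ Book2 → Book1. The join is lossless.

Yes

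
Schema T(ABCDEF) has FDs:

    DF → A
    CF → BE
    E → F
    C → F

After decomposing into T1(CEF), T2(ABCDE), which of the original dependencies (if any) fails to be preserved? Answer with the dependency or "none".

Check DF → A: no single fragment contains all of {ADF}, and the restricted closure of {DF} across the fragments never reaches {A}.
CF → BE is preserved.
E → F is preserved.
C → F is preserved.

DF → A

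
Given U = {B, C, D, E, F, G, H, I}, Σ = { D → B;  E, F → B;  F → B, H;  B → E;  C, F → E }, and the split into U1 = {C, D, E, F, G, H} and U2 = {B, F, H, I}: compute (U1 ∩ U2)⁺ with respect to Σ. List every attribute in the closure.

U1 ∩ U2 = {F, H}.
F → B, H applies, adding B
B → E applies, adding E
Closure: {B, E, F, H}.

B, E, F, H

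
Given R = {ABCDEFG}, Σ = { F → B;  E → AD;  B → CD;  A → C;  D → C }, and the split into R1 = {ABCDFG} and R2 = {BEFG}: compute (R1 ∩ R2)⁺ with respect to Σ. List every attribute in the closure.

R1 ∩ R2 = {BFG}.
B → CD applies, adding CD
Closure: {BCDFG}.

BCDFG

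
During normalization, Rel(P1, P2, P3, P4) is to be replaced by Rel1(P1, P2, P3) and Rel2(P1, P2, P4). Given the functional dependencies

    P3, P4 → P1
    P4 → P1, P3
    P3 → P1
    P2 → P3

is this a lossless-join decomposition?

Yes

Common attributes: Rel1 ∩ Rel2 = {P1, P2}.
Closure of {P1, P2}: P2 → P3 applies, adding P3. So (P1, P2)⁺ = {P1, P2, P3}.
This closure contains every attribute of Rel1, so Rel1 ∩ Rel2 → Rel1. The join is lossless.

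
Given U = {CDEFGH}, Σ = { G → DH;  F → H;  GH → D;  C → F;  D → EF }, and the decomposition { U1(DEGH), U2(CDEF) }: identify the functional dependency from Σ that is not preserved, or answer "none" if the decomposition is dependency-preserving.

Check F → H: no single fragment contains all of {FH}, and the restricted closure of {F} across the fragments never reaches {H}.
G → DH is preserved.
GH → D is preserved.
C → F is preserved.
D → EF is preserved.

F → H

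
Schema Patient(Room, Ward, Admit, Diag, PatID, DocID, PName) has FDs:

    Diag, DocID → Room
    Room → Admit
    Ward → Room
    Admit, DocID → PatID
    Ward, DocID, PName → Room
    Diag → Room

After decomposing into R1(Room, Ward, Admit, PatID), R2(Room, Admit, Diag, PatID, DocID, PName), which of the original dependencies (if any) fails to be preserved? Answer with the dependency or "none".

none

Diag, DocID → Room lies within R2.
Room → Admit lies within R1.
Ward → Room lies within R1.
Admit, DocID → PatID lies within R2.
Ward, DocID, PName → Room: restricted closure across fragments reaches Room.
Diag → Room lies within R2.
Every dependency is enforceable on the fragments, so the decomposition is dependency-preserving.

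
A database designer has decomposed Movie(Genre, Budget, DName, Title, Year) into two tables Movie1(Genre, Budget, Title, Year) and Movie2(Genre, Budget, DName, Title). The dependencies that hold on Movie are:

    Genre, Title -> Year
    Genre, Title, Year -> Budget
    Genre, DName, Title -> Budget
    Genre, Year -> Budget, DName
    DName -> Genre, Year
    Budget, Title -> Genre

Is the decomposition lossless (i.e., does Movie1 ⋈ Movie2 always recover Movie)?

Common attributes: Movie1 ∩ Movie2 = {Genre, Budget, Title}.
Closure of {Genre, Budget, Title}: Genre, Title → Year applies, adding Year; Genre, Year → Budget, DName applies, adding DName. So (Genre, Budget, Title)⁺ = {Genre, Budget, DName, Title, Year}.
This closure contains every attribute of Movie1, so Movie1 ∩ Movie2 → Movie1. The join is lossless.

Yes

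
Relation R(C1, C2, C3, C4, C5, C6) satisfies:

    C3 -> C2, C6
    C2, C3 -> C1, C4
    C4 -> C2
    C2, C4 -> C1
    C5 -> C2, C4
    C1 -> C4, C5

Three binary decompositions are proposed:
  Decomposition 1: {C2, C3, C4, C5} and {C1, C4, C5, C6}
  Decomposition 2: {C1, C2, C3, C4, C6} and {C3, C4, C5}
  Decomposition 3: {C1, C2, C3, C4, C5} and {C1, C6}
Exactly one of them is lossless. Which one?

Decomposition 2

Decomposition 1: common = {C4, C5}, closure = {C1, C2, C4, C5} → lossy.
Decomposition 2: common = {C3, C4}, closure = {C1, C2, C3, C4, C5, C6} → lossless.
Decomposition 3: common = {C1}, closure = {C1, C2, C4, C5} → lossy.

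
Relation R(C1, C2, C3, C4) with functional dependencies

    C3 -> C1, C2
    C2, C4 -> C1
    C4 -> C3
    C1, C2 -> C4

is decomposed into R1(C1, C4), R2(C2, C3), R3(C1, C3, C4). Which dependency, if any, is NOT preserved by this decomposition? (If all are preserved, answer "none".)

Check C1, C2 → C4: no single fragment contains all of {C1, C2, C4}, and the restricted closure of {C1, C2} across the fragments never reaches {C4}.
C3 → C1, C2 is preserved.
C2, C4 → C1 is preserved.
C4 → C3 is preserved.

C1, C2 -> C4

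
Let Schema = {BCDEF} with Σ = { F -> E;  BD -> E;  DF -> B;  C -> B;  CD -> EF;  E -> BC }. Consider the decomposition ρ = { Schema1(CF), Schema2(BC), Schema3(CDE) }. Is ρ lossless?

Chase test. Columns are BCDEF; row i has aⱼ where attribute j ∈ Schemai, else bᵢⱼ.
Initial tableau (one row per fragment):
  row 1: b11 a2 b13 b14 a5
  row 2: a1 a2 b23 b24 b25
  row 3: b31 a2 a3 a4 b35
Rows 1 and 2 agree on C; apply C→B and equate their B entries.
Rows 1 and 3 agree on C; apply C→B and equate their B entries.
No row becomes fully distinguished — the join is lossy.

No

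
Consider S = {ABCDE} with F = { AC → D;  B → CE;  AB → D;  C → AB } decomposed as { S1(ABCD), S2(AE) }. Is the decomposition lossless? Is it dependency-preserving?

Lossless test: (A)⁺ = {A}, which is a superkey of neither fragment — lossy.
Dependency preservation: the restricted closure of {B} across the fragments never reaches {CE}, so B → CE cannot be enforced without a join — not preserved.

lossy and not dependency-preserving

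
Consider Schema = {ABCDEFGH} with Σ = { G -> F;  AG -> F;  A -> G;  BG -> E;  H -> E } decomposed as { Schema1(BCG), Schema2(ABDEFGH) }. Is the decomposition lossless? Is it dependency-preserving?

lossy but dependency-preserving

Lossless test: (BG)⁺ = {BEFG}, which is a superkey of neither fragment — lossy.
Dependency preservation: every FD's attributes lie within a single fragment, so each can be enforced locally — preserved.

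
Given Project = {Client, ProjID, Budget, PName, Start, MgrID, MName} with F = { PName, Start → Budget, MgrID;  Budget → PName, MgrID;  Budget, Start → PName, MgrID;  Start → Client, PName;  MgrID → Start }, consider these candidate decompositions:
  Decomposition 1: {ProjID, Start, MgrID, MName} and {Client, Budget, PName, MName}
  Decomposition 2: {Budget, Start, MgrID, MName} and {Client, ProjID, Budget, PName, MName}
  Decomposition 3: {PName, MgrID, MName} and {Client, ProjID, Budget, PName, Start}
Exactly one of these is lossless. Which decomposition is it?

Decomposition 1: common = {MName}, closure = {MName} → lossy.
Decomposition 2: common = {Budget, MName}, closure = {Client, Budget, PName, Start, MgrID, MName} → lossless.
Decomposition 3: common = {PName}, closure = {PName} → lossy.

Decomposition 2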